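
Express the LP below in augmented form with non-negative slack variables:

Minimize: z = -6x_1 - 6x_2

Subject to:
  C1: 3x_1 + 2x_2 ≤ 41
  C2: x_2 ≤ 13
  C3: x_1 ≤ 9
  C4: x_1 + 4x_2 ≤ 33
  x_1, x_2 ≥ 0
min z = -6x_1 - 6x_2

s.t.
  3x_1 + 2x_2 + s1 = 41
  x_2 + s2 = 13
  x_1 + s3 = 9
  x_1 + 4x_2 + s4 = 33
  x_1, x_2, s1, s2, s3, s4 ≥ 0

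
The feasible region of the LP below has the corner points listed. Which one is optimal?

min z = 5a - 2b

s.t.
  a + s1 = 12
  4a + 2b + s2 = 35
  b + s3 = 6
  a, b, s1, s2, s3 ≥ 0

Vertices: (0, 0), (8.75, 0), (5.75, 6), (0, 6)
(0, 6) with z = -12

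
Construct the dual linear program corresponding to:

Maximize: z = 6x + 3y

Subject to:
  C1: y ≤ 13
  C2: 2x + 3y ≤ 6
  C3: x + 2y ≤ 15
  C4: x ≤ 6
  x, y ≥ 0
Minimize: z = 13y1 + 6y2 + 15y3 + 6y4

Subject to:
  C1: -2y2 - y3 - y4 ≤ -6
  C2: -y1 - 3y2 - 2y3 ≤ -3
  y1, y2, y3, y4 ≥ 0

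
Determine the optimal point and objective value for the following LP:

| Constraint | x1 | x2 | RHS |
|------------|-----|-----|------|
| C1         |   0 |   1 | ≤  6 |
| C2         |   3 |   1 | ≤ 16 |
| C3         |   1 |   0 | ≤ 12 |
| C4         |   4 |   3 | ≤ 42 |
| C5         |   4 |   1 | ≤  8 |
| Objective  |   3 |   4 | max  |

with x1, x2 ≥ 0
Each vertex is the intersection of two constraint boundaries that also satisfies all remaining constraints:
  x1 = 0 and x2 = 0 → (0, 0)
  4x1 + x2 = 8 and x2 = 0 → (2, 0)
  x2 = 6 and 4x1 + x2 = 8 → (0.5, 6)
  x2 = 6 and x1 = 0 → (0, 6)

Evaluating z = 3x1 + 4x2 at each vertex:
  (0, 0): z = 0
  (2, 0): z = 6
  (0.5, 6): z = 25.5
  (0, 6): z = 24

The maximum is at (0.5, 6) with z = 25.5.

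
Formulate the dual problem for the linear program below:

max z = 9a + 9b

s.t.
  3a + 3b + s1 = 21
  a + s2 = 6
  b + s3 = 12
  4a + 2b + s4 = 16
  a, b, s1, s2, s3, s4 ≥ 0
Minimize: z = 21y1 + 6y2 + 12y3 + 16y4

Subject to:
  C1: -3y1 - y2 - 4y4 ≤ -9
  C2: -3y1 - y3 - 2y4 ≤ -9
  y1, y2, y3, y4 ≥ 0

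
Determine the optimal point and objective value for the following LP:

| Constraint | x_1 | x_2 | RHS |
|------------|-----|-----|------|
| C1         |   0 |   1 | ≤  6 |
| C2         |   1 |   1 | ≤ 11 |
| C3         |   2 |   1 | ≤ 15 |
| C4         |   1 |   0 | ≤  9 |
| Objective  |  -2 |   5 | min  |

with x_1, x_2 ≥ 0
Each vertex is the intersection of two constraint boundaries that also satisfies all remaining constraints:
  x_1 = 0 and x_2 = 0 → (0, 0)
  2x_1 + x_2 = 15 and x_2 = 0 → (7.5, 0)
  x_2 = 6 and 2x_1 + x_2 = 15 → (4.5, 6)
  x_2 = 6 and x_1 = 0 → (0, 6)

Evaluating z = -2x_1 + 5x_2 at each vertex:
  (0, 0): z = 0
  (7.5, 0): z = -15
  (4.5, 6): z = 21
  (0, 6): z = 30

The minimum is at (7.5, 0) with z = -15.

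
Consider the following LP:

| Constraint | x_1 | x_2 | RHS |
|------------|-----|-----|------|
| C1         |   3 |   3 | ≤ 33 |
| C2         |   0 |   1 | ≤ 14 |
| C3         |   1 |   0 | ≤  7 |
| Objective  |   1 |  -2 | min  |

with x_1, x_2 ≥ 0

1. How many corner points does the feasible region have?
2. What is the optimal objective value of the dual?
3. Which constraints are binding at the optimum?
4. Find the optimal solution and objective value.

1. 4
2. -22 (by strong duality, equal to the primal optimum)
3. C1, x_1 ≥ 0
4. x_1 = 0, x_2 = 11, z = -22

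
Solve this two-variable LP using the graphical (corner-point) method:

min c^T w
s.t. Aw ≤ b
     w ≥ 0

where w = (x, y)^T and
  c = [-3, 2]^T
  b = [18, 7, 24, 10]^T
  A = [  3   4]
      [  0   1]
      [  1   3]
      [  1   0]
Each vertex is the intersection of two constraint boundaries that also satisfies all remaining constraints:
  x = 0 and y = 0 → (0, 0)
  3x + 4y = 18 and y = 0 → (6, 0)
  3x + 4y = 18 and x = 0 → (0, 4.5)

Evaluating z = -3x + 2y at each vertex:
  (0, 0): z = 0
  (6, 0): z = -18
  (0, 4.5): z = 9

The minimum is at (6, 0) with z = -18.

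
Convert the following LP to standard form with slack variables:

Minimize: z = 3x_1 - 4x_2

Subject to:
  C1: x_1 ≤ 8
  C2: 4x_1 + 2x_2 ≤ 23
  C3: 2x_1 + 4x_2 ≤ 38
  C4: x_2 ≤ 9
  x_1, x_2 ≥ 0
min z = 3x_1 - 4x_2

s.t.
  x_1 + s1 = 8
  4x_1 + 2x_2 + s2 = 23
  2x_1 + 4x_2 + s3 = 38
  x_2 + s4 = 9
  x_1, x_2, s1, s2, s3, s4 ≥ 0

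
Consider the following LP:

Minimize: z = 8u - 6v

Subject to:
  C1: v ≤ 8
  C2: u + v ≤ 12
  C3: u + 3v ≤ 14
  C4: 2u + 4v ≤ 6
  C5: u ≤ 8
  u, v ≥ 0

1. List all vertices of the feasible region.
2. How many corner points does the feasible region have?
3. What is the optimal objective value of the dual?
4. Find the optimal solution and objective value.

1. (0, 0), (3, 0), (0, 1.5)
2. 3
3. -9 (by strong duality, equal to the primal optimum)
4. u = 0, v = 1.5, z = -9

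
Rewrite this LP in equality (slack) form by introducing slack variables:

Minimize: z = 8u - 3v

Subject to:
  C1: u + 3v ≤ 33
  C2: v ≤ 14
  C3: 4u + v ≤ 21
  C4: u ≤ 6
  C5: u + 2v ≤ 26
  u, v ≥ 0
min z = 8u - 3v

s.t.
  u + 3v + s1 = 33
  v + s2 = 14
  4u + v + s3 = 21
  u + s4 = 6
  u + 2v + s5 = 26
  u, v, s1, s2, s3, s4, s5 ≥ 0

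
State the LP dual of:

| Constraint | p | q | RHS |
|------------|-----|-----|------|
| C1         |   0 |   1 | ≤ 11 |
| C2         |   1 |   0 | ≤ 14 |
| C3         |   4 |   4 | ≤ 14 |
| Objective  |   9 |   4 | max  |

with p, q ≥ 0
Minimize: z = 11y1 + 14y2 + 14y3

Subject to:
  C1: -y2 - 4y3 ≤ -9
  C2: -y1 - 4y3 ≤ -4
  y1, y2, y3 ≥ 0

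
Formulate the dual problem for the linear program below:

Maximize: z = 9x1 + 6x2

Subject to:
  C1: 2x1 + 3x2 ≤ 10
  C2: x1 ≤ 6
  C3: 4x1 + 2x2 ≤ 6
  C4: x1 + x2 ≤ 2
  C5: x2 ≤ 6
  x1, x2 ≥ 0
Minimize: z = 10y1 + 6y2 + 6y3 + 2y4 + 6y5

Subject to:
  C1: -2y1 - y2 - 4y3 - y4 ≤ -9
  C2: -3y1 - 2y3 - y4 - y5 ≤ -6
  y1, y2, y3, y4, y5 ≥ 0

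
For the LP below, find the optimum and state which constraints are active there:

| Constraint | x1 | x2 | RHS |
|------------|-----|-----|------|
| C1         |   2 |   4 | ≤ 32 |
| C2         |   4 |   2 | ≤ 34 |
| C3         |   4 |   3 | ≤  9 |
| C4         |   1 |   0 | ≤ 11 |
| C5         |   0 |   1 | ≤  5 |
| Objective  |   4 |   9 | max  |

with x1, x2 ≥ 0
Optimal: x1 = 0, x2 = 3
Slack at optimum:
  C1: slack = 20
  C2: slack = 28
  C3: slack = 0 (binding)
  C4: slack = 11
  C5: slack = 2
  x1 ≥ 0: x1 = 0 (binding)
  x2 ≥ 0: x2 = 3
Binding constraints: C3, x1 ≥ 0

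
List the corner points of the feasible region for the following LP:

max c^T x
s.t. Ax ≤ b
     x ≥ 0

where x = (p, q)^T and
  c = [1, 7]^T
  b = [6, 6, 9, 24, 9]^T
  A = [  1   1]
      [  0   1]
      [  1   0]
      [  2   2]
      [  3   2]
Each vertex is the intersection of two constraint boundaries that also satisfies all remaining constraints:
  p = 0 and q = 0 → (0, 0)
  3p + 2q = 9 and q = 0 → (3, 0)
  3p + 2q = 9 and p = 0 → (0, 4.5)

Vertices: (0, 0), (3, 0), (0, 4.5)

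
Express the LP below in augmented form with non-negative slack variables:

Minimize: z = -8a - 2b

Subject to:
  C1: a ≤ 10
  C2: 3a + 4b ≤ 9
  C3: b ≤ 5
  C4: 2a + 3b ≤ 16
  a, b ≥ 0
min z = -8a - 2b

s.t.
  a + s1 = 10
  3a + 4b + s2 = 9
  b + s3 = 5
  2a + 3b + s4 = 16
  a, b, s1, s2, s3, s4 ≥ 0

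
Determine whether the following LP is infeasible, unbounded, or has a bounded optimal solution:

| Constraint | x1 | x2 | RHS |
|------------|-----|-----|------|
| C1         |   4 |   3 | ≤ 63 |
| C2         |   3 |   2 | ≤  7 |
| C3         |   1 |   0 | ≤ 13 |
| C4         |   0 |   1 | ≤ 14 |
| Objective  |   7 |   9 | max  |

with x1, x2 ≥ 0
The point (0, 3.5) satisfies every constraint, so the LP is feasible; the constraints give x1 ≤ 13 and x2 ≤ 14, which with x1, x2 ≥ 0 keep the feasible region inside a bounded box. A feasible, bounded LP attains a finite optimum at a vertex.

Evaluating z = 7x1 + 9x2 at each vertex:
  (0, 0): z = 0
  (2.333, 0): z = 16.33
  (0, 3.5): z = 31.5

Bounded optimum: z* = 31.5 at (0, 3.5).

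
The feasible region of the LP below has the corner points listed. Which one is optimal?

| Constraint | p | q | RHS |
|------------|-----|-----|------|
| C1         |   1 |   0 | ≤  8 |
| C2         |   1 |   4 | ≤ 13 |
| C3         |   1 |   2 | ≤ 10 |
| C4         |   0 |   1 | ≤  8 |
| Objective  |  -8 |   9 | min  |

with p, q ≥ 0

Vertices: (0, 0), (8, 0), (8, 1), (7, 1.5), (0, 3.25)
Evaluating z = -8p + 9q at each vertex:
  (0, 0): z = 0
  (8, 0): z = -64
  (8, 1): z = -55
  (7, 1.5): z = -42.5
  (0, 3.25): z = 29.25

The smallest value is z = -64, attained at (8, 0).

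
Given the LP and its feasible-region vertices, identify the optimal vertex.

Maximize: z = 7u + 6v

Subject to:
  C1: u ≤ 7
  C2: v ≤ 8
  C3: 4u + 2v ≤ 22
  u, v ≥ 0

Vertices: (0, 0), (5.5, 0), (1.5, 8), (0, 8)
Evaluating z = 7u + 6v at each vertex:
  (0, 0): z = 0
  (5.5, 0): z = 38.5
  (1.5, 8): z = 58.5
  (0, 8): z = 48

The largest value is z = 58.5, attained at (1.5, 8).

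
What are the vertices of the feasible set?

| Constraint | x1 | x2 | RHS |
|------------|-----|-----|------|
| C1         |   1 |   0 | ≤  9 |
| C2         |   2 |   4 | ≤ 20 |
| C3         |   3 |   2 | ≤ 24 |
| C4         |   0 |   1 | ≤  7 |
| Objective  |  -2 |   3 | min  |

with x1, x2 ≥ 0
Each vertex is the intersection of two constraint boundaries that also satisfies all remaining constraints:
  x1 = 0 and x2 = 0 → (0, 0)
  3x1 + 2x2 = 24 and x2 = 0 → (8, 0)
  2x1 + 4x2 = 20 and 3x1 + 2x2 = 24 → (7, 1.5)
  2x1 + 4x2 = 20 and x1 = 0 → (0, 5)

Vertices: (0, 0), (8, 0), (7, 1.5), (0, 5)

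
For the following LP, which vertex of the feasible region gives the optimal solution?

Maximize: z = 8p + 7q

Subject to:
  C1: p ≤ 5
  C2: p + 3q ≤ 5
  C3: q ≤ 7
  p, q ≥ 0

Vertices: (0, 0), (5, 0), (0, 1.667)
Evaluating z = 8p + 7q at each vertex:
  (0, 0): z = 0
  (5, 0): z = 40
  (0, 1.667): z = 11.67

The largest value is z = 40, attained at (5, 0).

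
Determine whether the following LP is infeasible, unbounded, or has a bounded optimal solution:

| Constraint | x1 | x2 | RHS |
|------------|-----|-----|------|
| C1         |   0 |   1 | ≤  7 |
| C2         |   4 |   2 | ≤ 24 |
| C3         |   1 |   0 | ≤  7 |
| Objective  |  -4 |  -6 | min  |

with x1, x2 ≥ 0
The point (2.5, 7) satisfies every constraint, so the LP is feasible; the constraints give x1 ≤ 7 and x2 ≤ 7, which with x1, x2 ≥ 0 keep the feasible region inside a bounded box. A feasible, bounded LP attains a finite optimum at a vertex.

Evaluating z = -4x1 - 6x2 at each vertex:
  (0, 0): z = 0
  (6, 0): z = -24
  (2.5, 7): z = -52
  (0, 7): z = -42

Feasible with finite optimum z* = -52 at (2.5, 7).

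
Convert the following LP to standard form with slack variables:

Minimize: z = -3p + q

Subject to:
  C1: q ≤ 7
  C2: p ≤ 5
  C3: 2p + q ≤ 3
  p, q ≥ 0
min z = -3p + q

s.t.
  q + s1 = 7
  p + s2 = 5
  2p + q + s3 = 3
  p, q, s1, s2, s3 ≥ 0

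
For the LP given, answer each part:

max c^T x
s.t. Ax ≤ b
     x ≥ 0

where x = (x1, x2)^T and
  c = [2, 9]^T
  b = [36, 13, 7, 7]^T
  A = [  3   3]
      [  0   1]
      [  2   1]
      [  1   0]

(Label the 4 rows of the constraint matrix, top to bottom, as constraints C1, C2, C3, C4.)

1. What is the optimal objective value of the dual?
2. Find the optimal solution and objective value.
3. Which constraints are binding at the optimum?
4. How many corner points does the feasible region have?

1. 63 (by strong duality, equal to the primal optimum)
2. x1 = 0, x2 = 7, z = 63
3. C3, x1 ≥ 0
4. 3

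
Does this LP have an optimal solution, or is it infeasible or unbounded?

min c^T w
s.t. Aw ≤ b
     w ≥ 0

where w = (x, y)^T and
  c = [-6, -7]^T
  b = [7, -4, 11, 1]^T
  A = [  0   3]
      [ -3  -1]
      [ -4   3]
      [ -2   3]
Feasible point: (1, 1) satisfies every constraint, so the LP is feasible.
Direction d = (1, 0): for each constraint row a, a·d ≤ 0 —
  (0)(1) + (3)(0) = 0 ≤ 0
  (-3)(1) + (-1)(0) = -3 ≤ 0
  (-4)(1) + (3)(0) = -4 ≤ 0
  (-2)(1) + (3)(0) = -2 ≤ 0
and d ≥ 0, so (1, 1) + t·d stays feasible for every t ≥ 0. Along this ray z = -6x - 7y changes by -6 per unit t, so z → −∞.

The LP is unbounded; z can be made arbitrarily small.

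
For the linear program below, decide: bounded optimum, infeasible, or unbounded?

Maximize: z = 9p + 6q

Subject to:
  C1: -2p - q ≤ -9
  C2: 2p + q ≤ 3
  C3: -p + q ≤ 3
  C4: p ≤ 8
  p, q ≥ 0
C2 requires 2p + q ≤ 3, while C1 (-2p - q ≤ -9) is equivalent to 2p + q ≥ 9. Together they would need 9 ≤ 2p + q ≤ 3, which is impossible since 9 > 3. No point satisfies all constraints.

Infeasible: no point satisfies all constraints simultaneously.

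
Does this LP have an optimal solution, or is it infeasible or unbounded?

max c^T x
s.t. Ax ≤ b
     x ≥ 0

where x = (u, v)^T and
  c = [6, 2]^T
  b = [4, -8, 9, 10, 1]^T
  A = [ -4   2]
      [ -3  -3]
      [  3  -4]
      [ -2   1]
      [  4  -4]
Feasible point: (1, 2) satisfies every constraint, so the LP is feasible.
Direction d = (1, 1): for each constraint row a, a·d ≤ 0 —
  (-4)(1) + (2)(1) = -2 ≤ 0
  (-3)(1) + (-3)(1) = -6 ≤ 0
  (3)(1) + (-4)(1) = -1 ≤ 0
  (-2)(1) + (1)(1) = -1 ≤ 0
  (4)(1) + (-4)(1) = 0 ≤ 0
and d ≥ 0, so (1, 2) + t·d stays feasible for every t ≥ 0. Along this ray z = 6u + 2v changes by 8 per unit t, so z → +∞.

The LP is unbounded; z can be made arbitrarily large.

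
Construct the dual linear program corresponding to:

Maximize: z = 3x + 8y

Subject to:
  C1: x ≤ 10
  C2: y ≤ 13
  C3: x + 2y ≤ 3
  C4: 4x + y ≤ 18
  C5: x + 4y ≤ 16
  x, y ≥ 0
Minimize: z = 10y1 + 13y2 + 3y3 + 18y4 + 16y5

Subject to:
  C1: -y1 - y3 - 4y4 - y5 ≤ -3
  C2: -y2 - 2y3 - y4 - 4y5 ≤ -8
  y1, y2, y3, y4, y5 ≥ 0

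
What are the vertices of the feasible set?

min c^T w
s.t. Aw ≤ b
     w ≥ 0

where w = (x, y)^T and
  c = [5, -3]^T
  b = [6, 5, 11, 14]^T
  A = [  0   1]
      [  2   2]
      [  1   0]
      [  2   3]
Each vertex is the intersection of two constraint boundaries that also satisfies all remaining constraints:
  x = 0 and y = 0 → (0, 0)
  2x + 2y = 5 and y = 0 → (2.5, 0)
  2x + 2y = 5 and x = 0 → (0, 2.5)

Vertices: (0, 0), (2.5, 0), (0, 2.5)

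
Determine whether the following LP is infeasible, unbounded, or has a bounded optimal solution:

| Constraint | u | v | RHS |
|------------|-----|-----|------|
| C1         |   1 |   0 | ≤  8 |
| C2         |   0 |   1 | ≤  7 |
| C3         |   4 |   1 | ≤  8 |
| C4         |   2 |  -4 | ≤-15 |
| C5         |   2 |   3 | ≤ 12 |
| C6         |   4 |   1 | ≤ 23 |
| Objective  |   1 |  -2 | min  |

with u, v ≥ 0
The point (0, 4) satisfies every constraint, so the LP is feasible; the constraints give u ≤ 8 and v ≤ 7, which with u, v ≥ 0 keep the feasible region inside a bounded box. A feasible, bounded LP attains a finite optimum at a vertex.

Evaluating z = u - 2v at each vertex:
  (0, 3.75): z = -7.5
  (0.2143, 3.857): z = -7.5
  (0, 4): z = -8

The LP has an optimal solution: (0, 4) with z = -8.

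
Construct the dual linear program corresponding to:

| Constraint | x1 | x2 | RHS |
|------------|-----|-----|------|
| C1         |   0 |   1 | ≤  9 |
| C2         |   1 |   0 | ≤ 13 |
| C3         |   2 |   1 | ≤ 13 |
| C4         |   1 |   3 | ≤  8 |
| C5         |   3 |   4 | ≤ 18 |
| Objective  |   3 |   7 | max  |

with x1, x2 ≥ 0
Minimize: z = 9y1 + 13y2 + 13y3 + 8y4 + 18y5

Subject to:
  C1: -y2 - 2y3 - y4 - 3y5 ≤ -3
  C2: -y1 - y3 - 3y4 - 4y5 ≤ -7
  y1, y2, y3, y4, y5 ≥ 0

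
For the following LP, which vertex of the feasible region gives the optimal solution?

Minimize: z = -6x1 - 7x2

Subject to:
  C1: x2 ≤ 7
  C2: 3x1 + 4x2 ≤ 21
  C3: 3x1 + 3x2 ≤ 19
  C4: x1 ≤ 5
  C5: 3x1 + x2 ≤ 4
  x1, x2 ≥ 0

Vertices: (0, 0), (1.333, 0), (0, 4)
(0, 4) with z = -28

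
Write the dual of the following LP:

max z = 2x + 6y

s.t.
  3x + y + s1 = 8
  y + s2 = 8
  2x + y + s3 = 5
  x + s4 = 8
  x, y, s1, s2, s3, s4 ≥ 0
Minimize: z = 8y1 + 8y2 + 5y3 + 8y4

Subject to:
  C1: -3y1 - 2y3 - y4 ≤ -2
  C2: -y1 - y2 - y3 ≤ -6
  y1, y2, y3, y4 ≥ 0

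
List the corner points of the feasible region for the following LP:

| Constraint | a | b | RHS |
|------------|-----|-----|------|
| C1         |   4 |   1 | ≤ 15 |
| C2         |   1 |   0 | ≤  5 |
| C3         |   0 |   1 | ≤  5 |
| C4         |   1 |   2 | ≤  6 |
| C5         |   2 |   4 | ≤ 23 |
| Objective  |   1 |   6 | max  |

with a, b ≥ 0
Each vertex is the intersection of two constraint boundaries that also satisfies all remaining constraints:
  a = 0 and b = 0 → (0, 0)
  4a + b = 15 and b = 0 → (3.75, 0)
  4a + b = 15 and a + 2b = 6 → (3.429, 1.286)
  a + 2b = 6 and a = 0 → (0, 3)

Vertices: (0, 0), (3.75, 0), (3.429, 1.286), (0, 3)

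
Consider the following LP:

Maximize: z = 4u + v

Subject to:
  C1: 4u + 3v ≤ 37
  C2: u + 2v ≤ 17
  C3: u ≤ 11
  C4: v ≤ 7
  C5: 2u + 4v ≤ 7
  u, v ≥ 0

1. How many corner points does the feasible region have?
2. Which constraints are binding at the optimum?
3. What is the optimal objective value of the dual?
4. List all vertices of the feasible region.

1. 3
2. C5, v ≥ 0
3. 14 (by strong duality, equal to the primal optimum)
4. (0, 0), (3.5, 0), (0, 1.75)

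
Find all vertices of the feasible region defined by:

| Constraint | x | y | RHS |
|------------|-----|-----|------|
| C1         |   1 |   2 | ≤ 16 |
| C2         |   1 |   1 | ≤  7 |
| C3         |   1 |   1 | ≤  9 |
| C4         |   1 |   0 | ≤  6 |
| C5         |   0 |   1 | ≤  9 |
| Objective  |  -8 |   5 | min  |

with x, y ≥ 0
Each vertex is the intersection of two constraint boundaries that also satisfies all remaining constraints:
  x = 0 and y = 0 → (0, 0)
  x = 6 and y = 0 → (6, 0)
  x + y = 7 and x = 6 → (6, 1)
  x + y = 7 and x = 0 → (0, 7)

Vertices: (0, 0), (6, 0), (6, 1), (0, 7)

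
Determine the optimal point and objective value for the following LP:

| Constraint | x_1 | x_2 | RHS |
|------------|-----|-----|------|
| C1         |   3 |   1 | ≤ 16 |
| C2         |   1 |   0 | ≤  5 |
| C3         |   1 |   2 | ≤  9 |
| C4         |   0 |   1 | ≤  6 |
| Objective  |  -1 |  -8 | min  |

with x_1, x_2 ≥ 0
x_1 = 0, x_2 = 4.5, z = -36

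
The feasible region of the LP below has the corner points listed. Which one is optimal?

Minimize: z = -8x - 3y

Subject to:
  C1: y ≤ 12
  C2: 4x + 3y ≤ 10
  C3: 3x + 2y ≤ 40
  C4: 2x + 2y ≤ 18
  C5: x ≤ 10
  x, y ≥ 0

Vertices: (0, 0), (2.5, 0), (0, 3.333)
(2.5, 0) with z = -20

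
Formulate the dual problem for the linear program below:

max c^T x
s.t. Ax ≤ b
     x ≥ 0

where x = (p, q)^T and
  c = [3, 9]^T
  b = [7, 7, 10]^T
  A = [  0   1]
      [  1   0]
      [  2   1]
Minimize: z = 7y1 + 7y2 + 10y3

Subject to:
  C1: -y2 - 2y3 ≤ -3
  C2: -y1 - y3 ≤ -9
  y1, y2, y3 ≥ 0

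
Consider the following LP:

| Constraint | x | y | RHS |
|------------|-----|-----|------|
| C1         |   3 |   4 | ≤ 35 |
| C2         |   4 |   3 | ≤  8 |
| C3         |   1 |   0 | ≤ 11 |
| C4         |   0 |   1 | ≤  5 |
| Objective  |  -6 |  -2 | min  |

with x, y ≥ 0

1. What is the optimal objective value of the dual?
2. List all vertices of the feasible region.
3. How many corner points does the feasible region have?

1. -12 (by strong duality, equal to the primal optimum)
2. (0, 0), (2, 0), (0, 2.667)
3. 3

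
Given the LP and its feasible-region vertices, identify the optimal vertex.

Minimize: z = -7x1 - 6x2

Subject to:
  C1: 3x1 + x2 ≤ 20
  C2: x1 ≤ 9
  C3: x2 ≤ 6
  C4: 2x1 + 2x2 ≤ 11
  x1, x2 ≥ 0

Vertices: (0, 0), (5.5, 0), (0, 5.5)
Evaluating z = -7x1 - 6x2 at each vertex:
  (0, 0): z = 0
  (5.5, 0): z = -38.5
  (0, 5.5): z = -33

The smallest value is z = -38.5, attained at (5.5, 0).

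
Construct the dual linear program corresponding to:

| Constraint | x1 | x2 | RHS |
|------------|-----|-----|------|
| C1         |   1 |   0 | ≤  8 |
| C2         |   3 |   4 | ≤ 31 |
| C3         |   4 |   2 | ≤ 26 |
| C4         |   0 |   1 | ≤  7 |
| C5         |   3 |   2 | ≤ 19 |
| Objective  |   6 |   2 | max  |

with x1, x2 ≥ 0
Minimize: z = 8y1 + 31y2 + 26y3 + 7y4 + 19y5

Subject to:
  C1: -y1 - 3y2 - 4y3 - 3y5 ≤ -6
  C2: -4y2 - 2y3 - y4 - 2y5 ≤ -2
  y1, y2, y3, y4, y5 ≥ 0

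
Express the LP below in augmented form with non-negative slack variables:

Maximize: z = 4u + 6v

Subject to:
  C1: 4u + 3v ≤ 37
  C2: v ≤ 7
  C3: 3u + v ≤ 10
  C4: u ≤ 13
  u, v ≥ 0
max z = 4u + 6v

s.t.
  4u + 3v + s1 = 37
  v + s2 = 7
  3u + v + s3 = 10
  u + s4 = 13
  u, v, s1, s2, s3, s4 ≥ 0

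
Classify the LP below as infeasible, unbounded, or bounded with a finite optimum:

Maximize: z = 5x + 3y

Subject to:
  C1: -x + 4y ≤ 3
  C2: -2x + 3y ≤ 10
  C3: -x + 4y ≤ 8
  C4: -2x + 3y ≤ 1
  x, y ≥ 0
Feasible point: (0, 0) satisfies every constraint, so the LP is feasible.
Direction d = (1, 0): for each constraint row a, a·d ≤ 0 —
  (-1)(1) + (4)(0) = -1 ≤ 0
  (-2)(1) + (3)(0) = -2 ≤ 0
  (-1)(1) + (4)(0) = -1 ≤ 0
  (-2)(1) + (3)(0) = -2 ≤ 0
and d ≥ 0, so (0, 0) + t·d stays feasible for every t ≥ 0. Along this ray z = 5x + 3y changes by 5 per unit t, so z → +∞.

The LP is unbounded; z can be made arbitrarily large.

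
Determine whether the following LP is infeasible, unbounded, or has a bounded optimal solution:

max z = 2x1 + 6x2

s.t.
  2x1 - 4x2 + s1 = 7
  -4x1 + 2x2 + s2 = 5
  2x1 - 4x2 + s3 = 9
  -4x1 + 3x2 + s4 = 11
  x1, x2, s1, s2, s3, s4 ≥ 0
Feasible point: (0, 0) satisfies every constraint, so the LP is feasible.
Direction d = (1, 1): for each constraint row a, a·d ≤ 0 —
  (2)(1) + (-4)(1) = -2 ≤ 0
  (-4)(1) + (2)(1) = -2 ≤ 0
  (2)(1) + (-4)(1) = -2 ≤ 0
  (-4)(1) + (3)(1) = -1 ≤ 0
and d ≥ 0, so (0, 0) + t·d stays feasible for every t ≥ 0. Along this ray z = 2x1 + 6x2 changes by 8 per unit t, so z → +∞.

Unbounded: there is a feasible ray along which z → +∞.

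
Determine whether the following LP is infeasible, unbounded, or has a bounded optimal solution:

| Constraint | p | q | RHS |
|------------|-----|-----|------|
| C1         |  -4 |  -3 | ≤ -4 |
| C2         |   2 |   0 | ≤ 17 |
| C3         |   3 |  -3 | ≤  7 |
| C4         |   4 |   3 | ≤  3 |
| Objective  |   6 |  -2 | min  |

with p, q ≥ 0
C4 requires 4p + 3q ≤ 3, while C1 (-4p - 3q ≤ -4) is equivalent to 4p + 3q ≥ 4. Together they would need 4 ≤ 4p + 3q ≤ 3, which is impossible since 4 > 3. No point satisfies all constraints.

Infeasible: no point satisfies all constraints simultaneously.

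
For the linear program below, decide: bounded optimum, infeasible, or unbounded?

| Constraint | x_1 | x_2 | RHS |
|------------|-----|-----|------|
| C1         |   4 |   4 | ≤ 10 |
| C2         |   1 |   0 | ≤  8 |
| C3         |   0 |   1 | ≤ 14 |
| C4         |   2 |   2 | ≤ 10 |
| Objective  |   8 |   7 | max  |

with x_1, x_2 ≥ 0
The point (2.5, 0) satisfies every constraint, so the LP is feasible; the constraints give x_1 ≤ 8 and x_2 ≤ 14, which with x_1, x_2 ≥ 0 keep the feasible region inside a bounded box. A feasible, bounded LP attains a finite optimum at a vertex.

Evaluating z = 8x_1 + 7x_2 at each vertex:
  (0, 0): z = 0
  (2.5, 0): z = 20
  (0, 2.5): z = 17.5

Bounded optimum: z* = 20 at (2.5, 0).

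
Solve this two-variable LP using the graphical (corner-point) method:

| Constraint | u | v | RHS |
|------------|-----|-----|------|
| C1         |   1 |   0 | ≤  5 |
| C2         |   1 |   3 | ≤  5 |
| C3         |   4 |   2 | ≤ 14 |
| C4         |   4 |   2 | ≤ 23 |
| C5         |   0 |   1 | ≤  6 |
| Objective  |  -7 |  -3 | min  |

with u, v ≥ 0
Each vertex is the intersection of two constraint boundaries that also satisfies all remaining constraints:
  u = 0 and v = 0 → (0, 0)
  4u + 2v = 14 and v = 0 → (3.5, 0)
  u + 3v = 5 and 4u + 2v = 14 → (3.2, 0.6)
  u + 3v = 5 and u = 0 → (0, 1.667)

Evaluating z = -7u - 3v at each vertex:
  (0, 0): z = 0
  (3.5, 0): z = -24.5
  (3.2, 0.6): z = -24.2
  (0, 1.667): z = -5

The minimum is at (3.5, 0) with z = -24.5.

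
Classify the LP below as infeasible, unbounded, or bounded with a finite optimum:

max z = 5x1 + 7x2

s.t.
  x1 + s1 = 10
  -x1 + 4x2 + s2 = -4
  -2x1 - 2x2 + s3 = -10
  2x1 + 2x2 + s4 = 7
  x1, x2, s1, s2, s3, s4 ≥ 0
The row 2x1 + 2x2 + s4 = 7 with s4 ≥ 0 requires 2x1 + 2x2 ≤ 7, while the row -2x1 - 2x2 + s3 = -10 with s3 ≥ 0 is equivalent to 2x1 + 2x2 ≥ 10. Together they would need 10 ≤ 2x1 + 2x2 ≤ 7, which is impossible since 10 > 7. No point satisfies all constraints.

Infeasible: no point satisfies all constraints simultaneously.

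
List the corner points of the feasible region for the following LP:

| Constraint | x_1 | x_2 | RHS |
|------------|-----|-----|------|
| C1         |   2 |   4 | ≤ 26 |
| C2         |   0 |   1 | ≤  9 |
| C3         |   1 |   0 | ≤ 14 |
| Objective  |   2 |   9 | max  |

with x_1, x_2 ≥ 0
Each vertex is the intersection of two constraint boundaries that also satisfies all remaining constraints:
  x_1 = 0 and x_2 = 0 → (0, 0)
  2x_1 + 4x_2 = 26 and x_2 = 0 → (13, 0)
  2x_1 + 4x_2 = 26 and x_1 = 0 → (0, 6.5)

Vertices: (0, 0), (13, 0), (0, 6.5)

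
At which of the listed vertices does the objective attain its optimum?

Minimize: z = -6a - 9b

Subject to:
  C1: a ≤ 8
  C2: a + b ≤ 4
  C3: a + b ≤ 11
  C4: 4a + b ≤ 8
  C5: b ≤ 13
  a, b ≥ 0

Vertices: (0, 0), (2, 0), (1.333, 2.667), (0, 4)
(0, 4) with z = -36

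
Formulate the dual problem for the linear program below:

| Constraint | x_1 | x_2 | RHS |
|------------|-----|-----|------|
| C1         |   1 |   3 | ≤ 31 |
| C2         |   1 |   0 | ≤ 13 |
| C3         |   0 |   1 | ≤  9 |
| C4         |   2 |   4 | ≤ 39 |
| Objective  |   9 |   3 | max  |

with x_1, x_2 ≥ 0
Minimize: z = 31y1 + 13y2 + 9y3 + 39y4

Subject to:
  C1: -y1 - y2 - 2y4 ≤ -9
  C2: -3y1 - y3 - 4y4 ≤ -3
  y1, y2, y3, y4 ≥ 0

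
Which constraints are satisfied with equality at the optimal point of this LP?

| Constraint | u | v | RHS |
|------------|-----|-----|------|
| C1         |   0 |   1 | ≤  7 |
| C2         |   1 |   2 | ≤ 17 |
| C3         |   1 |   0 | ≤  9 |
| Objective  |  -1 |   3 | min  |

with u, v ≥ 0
Optimal: u = 9, v = 0
Binding: C3, v ≥ 0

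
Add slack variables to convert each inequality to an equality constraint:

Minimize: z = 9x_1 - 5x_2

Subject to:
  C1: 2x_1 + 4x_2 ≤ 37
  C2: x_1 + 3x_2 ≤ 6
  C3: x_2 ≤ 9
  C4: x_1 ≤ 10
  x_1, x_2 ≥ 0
min z = 9x_1 - 5x_2

s.t.
  2x_1 + 4x_2 + s1 = 37
  x_1 + 3x_2 + s2 = 6
  x_2 + s3 = 9
  x_1 + s4 = 10
  x_1, x_2, s1, s2, s3, s4 ≥ 0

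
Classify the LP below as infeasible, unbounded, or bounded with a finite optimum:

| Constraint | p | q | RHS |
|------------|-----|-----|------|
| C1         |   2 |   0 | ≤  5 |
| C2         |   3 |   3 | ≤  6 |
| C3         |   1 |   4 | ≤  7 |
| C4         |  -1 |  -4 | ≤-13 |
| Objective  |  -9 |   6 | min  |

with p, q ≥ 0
C3 requires p + 4q ≤ 7, while C4 (-p - 4q ≤ -13) is equivalent to p + 4q ≥ 13. Together they would need 13 ≤ p + 4q ≤ 7, which is impossible since 13 > 7. No point satisfies all constraints.

Infeasible — the constraint set is empty.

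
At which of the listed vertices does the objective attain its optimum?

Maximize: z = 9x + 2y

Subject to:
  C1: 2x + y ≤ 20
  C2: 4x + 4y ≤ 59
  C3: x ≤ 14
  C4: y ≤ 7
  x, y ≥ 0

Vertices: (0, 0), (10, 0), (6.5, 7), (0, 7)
Evaluating z = 9x + 2y at each vertex:
  (0, 0): z = 0
  (10, 0): z = 90
  (6.5, 7): z = 72.5
  (0, 7): z = 14

The largest value is z = 90, attained at (10, 0).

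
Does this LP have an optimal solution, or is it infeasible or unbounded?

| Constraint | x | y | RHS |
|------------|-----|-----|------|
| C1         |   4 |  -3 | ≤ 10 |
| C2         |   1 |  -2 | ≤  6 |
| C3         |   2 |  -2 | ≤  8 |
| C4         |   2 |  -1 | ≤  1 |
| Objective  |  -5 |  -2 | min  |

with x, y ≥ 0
Feasible point: (0, 0) satisfies every constraint, so the LP is feasible.
Direction d = (0, 1): for each constraint row a, a·d ≤ 0 —
  (4)(0) + (-3)(1) = -3 ≤ 0
  (1)(0) + (-2)(1) = -2 ≤ 0
  (2)(0) + (-2)(1) = -2 ≤ 0
  (2)(0) + (-1)(1) = -1 ≤ 0
and d ≥ 0, so (0, 0) + t·d stays feasible for every t ≥ 0. Along this ray z = -5x - 2y changes by -2 per unit t, so z → −∞.

Unbounded — the objective can decrease without bound over the feasible region.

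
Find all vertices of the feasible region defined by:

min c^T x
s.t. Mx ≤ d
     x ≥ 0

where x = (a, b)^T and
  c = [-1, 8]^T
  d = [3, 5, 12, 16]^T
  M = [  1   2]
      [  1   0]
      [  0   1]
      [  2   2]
Each vertex is the intersection of two constraint boundaries that also satisfies all remaining constraints:
  a = 0 and b = 0 → (0, 0)
  a + 2b = 3 and b = 0 → (3, 0)
  a + 2b = 3 and a = 0 → (0, 1.5)

Vertices: (0, 0), (3, 0), (0, 1.5)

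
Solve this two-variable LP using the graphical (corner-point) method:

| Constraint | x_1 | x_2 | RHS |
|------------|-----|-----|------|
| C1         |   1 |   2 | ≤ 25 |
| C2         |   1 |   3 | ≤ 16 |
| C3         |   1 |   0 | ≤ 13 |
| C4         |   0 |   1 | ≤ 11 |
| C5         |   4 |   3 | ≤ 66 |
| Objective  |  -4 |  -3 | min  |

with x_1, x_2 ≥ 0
x_1 = 13, x_2 = 1, z = -55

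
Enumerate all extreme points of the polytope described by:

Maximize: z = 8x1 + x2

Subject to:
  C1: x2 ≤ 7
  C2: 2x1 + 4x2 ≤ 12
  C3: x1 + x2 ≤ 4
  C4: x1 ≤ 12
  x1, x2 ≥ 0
Each vertex is the intersection of two constraint boundaries that also satisfies all remaining constraints:
  x1 = 0 and x2 = 0 → (0, 0)
  x1 + x2 = 4 and x2 = 0 → (4, 0)
  2x1 + 4x2 = 12 and x1 + x2 = 4 → (2, 2)
  2x1 + 4x2 = 12 and x1 = 0 → (0, 3)

Vertices: (0, 0), (4, 0), (2, 2), (0, 3)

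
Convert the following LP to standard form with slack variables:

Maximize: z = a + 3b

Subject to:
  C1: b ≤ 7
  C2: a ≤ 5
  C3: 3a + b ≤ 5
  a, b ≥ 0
max z = a + 3b

s.t.
  b + s1 = 7
  a + s2 = 5
  3a + b + s3 = 5
  a, b, s1, s2, s3 ≥ 0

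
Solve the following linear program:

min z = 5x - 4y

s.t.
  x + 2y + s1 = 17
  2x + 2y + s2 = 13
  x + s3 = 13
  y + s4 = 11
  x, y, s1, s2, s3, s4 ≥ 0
x = 0, y = 6.5, z = -26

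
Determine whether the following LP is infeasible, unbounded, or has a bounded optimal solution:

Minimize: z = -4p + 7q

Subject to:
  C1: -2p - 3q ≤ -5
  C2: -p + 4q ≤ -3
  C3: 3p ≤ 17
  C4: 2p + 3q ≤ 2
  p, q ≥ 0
C4 requires 2p + 3q ≤ 2, while C1 (-2p - 3q ≤ -5) is equivalent to 2p + 3q ≥ 5. Together they would need 5 ≤ 2p + 3q ≤ 2, which is impossible since 5 > 2. No point satisfies all constraints.

Infeasible — the constraint set is empty.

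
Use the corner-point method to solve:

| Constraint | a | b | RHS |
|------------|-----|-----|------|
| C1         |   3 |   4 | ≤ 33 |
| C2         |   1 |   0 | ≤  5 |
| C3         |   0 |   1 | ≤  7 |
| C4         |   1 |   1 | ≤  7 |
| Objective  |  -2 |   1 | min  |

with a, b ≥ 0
a = 5, b = 0, z = -10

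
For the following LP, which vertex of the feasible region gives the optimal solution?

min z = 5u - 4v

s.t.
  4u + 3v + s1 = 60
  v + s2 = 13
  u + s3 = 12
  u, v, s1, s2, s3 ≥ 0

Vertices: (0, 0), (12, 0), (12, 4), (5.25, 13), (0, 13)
Evaluating z = 5u - 4v at each vertex:
  (0, 0): z = 0
  (12, 0): z = 60
  (12, 4): z = 44
  (5.25, 13): z = -25.75
  (0, 13): z = -52

The smallest value is z = -52, attained at (0, 13).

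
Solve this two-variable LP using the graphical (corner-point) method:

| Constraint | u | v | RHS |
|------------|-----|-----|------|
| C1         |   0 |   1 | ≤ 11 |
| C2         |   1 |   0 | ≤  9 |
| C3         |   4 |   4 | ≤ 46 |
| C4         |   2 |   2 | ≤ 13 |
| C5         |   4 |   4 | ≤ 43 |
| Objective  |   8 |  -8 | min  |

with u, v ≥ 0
Each vertex is the intersection of two constraint boundaries that also satisfies all remaining constraints:
  u = 0 and v = 0 → (0, 0)
  2u + 2v = 13 and v = 0 → (6.5, 0)
  2u + 2v = 13 and u = 0 → (0, 6.5)

Evaluating z = 8u - 8v at each vertex:
  (0, 0): z = 0
  (6.5, 0): z = 52
  (0, 6.5): z = -52

The minimum is at (0, 6.5) with z = -52.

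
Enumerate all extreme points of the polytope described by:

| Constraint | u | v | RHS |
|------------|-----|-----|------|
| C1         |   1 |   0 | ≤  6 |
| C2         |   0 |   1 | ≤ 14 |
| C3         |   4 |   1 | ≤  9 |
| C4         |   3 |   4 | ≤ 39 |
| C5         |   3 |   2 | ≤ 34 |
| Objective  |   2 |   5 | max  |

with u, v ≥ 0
Each vertex is the intersection of two constraint boundaries that also satisfies all remaining constraints:
  u = 0 and v = 0 → (0, 0)
  4u + v = 9 and v = 0 → (2.25, 0)
  4u + v = 9 and u = 0 → (0, 9)

Vertices: (0, 0), (2.25, 0), (0, 9)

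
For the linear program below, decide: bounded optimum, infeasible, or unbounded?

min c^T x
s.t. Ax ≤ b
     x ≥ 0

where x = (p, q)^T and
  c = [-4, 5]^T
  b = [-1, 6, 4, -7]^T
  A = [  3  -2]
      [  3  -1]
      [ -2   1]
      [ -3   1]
One constraint requires 3p - q ≤ 6, while the constraint -3p + q ≤ -7 is equivalent to 3p - q ≥ 7. Together they would need 7 ≤ 3p - q ≤ 6, which is impossible since 7 > 6. No point satisfies all constraints.

The feasible region is empty; the LP is infeasible.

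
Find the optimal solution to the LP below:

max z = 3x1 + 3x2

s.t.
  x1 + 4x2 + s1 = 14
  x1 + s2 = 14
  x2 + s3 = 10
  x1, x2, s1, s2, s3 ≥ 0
x1 = 14, x2 = 0, z = 42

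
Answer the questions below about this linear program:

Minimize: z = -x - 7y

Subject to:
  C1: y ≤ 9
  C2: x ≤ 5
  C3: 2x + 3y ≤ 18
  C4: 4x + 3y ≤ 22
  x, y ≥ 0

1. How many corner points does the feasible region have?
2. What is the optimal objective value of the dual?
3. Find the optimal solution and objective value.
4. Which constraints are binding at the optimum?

1. 5
2. -42 (by strong duality, equal to the primal optimum)
3. x = 0, y = 6, z = -42
4. C3, x ≥ 0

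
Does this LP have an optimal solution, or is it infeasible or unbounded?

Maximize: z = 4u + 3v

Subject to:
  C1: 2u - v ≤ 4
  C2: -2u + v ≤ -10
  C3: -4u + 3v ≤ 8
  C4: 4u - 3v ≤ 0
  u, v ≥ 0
C1 requires 2u - v ≤ 4, while C2 (-2u + v ≤ -10) is equivalent to 2u - v ≥ 10. Together they would need 10 ≤ 2u - v ≤ 4, which is impossible since 10 > 4. No point satisfies all constraints.

Infeasible — the constraint set is empty.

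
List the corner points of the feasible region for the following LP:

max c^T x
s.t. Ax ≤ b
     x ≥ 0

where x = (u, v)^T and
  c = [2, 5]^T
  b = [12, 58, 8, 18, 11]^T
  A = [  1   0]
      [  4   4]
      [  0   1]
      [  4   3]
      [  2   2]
Each vertex is the intersection of two constraint boundaries that also satisfies all remaining constraints:
  u = 0 and v = 0 → (0, 0)
  4u + 3v = 18 and v = 0 → (4.5, 0)
  4u + 3v = 18 and 2u + 2v = 11 → (1.5, 4)
  2u + 2v = 11 and u = 0 → (0, 5.5)

Vertices: (0, 0), (4.5, 0), (1.5, 4), (0, 5.5)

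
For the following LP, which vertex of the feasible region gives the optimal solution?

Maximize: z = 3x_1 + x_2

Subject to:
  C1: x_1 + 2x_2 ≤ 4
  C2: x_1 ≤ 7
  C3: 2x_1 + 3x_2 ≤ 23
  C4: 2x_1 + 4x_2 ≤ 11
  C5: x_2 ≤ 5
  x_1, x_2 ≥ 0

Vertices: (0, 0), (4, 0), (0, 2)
(4, 0) with z = 12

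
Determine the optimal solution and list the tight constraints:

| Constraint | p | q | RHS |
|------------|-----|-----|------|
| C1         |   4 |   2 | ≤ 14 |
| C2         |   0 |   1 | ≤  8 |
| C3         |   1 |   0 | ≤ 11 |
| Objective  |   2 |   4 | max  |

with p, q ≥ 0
Optimal: p = 0, q = 7
Slack at optimum:
  C1: slack = 0 (binding)
  C2: slack = 1
  C3: slack = 11
  p ≥ 0: p = 0 (binding)
  q ≥ 0: q = 7
Binding constraints: C1, p ≥ 0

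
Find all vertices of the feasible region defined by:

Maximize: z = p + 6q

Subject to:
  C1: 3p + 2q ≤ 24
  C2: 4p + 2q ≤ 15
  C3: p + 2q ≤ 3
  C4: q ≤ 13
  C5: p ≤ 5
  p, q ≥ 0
Each vertex is the intersection of two constraint boundaries that also satisfies all remaining constraints:
  p = 0 and q = 0 → (0, 0)
  p + 2q = 3 and q = 0 → (3, 0)
  p + 2q = 3 and p = 0 → (0, 1.5)

Vertices: (0, 0), (3, 0), (0, 1.5)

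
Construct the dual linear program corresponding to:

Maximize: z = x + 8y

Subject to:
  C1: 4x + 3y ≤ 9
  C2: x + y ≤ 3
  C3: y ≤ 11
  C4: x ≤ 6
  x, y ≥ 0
Minimize: z = 9y1 + 3y2 + 11y3 + 6y4

Subject to:
  C1: -4y1 - y2 - y4 ≤ -1
  C2: -3y1 - y2 - y3 ≤ -8
  y1, y2, y3, y4 ≥ 0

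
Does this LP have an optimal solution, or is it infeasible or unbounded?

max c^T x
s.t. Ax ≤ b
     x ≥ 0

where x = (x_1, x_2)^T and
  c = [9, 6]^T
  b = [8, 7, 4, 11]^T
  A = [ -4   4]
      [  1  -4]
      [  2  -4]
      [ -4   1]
Feasible point: (0, 0) satisfies every constraint, so the LP is feasible.
Direction d = (1, 1): for each constraint row a, a·d ≤ 0 —
  (-4)(1) + (4)(1) = 0 ≤ 0
  (1)(1) + (-4)(1) = -3 ≤ 0
  (2)(1) + (-4)(1) = -2 ≤ 0
  (-4)(1) + (1)(1) = -3 ≤ 0
and d ≥ 0, so (0, 0) + t·d stays feasible for every t ≥ 0. Along this ray z = 9x_1 + 6x_2 changes by 15 per unit t, so z → +∞.

Unbounded: there is a feasible ray along which z → +∞.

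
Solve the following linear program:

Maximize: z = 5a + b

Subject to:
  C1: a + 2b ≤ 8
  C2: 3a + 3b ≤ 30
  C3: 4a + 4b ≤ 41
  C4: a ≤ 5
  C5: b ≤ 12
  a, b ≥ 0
a = 5, b = 1.5, z = 26.5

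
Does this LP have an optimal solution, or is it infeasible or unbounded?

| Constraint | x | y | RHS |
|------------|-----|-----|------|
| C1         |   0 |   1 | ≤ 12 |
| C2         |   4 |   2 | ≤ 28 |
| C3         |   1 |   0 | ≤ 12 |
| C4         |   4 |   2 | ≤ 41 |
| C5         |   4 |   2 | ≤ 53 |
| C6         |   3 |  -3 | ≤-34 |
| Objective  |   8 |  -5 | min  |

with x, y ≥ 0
The point (0, 12) satisfies every constraint, so the LP is feasible; the constraints give x ≤ 12 and y ≤ 12, which with x, y ≥ 0 keep the feasible region inside a bounded box. A feasible, bounded LP attains a finite optimum at a vertex.

Evaluating z = 8x - 5y at each vertex:
  (0, 11.33): z = -56.67
  (0.6667, 12): z = -54.67
  (0, 12): z = -60

Bounded optimum: z* = -60 at (0, 12).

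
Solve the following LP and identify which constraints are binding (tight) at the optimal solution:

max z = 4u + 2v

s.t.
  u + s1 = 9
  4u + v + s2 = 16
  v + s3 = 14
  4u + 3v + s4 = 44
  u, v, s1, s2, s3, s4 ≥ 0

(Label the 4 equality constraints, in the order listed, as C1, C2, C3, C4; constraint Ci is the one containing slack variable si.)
Optimal: u = 0.5, v = 14
Slack at optimum:
  C1: slack = 8.5
  C2: slack = 0 (binding)
  C3: slack = 0 (binding)
  C4: slack = 0 (binding)
  u ≥ 0: u = 0.5
  v ≥ 0: v = 14
Binding constraints: C2, C3, C4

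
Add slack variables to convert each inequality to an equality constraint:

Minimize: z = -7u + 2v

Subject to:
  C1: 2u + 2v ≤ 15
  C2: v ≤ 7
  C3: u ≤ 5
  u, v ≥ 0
min z = -7u + 2v

s.t.
  2u + 2v + s1 = 15
  v + s2 = 7
  u + s3 = 5
  u, v, s1, s2, s3 ≥ 0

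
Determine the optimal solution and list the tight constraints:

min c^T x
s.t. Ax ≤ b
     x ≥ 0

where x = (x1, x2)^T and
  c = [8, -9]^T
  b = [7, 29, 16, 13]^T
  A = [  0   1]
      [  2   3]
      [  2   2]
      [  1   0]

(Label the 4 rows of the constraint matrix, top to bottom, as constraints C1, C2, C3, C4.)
Optimal: x1 = 0, x2 = 7
Slack at optimum:
  C1: slack = 0 (binding)
  C2: slack = 8
  C3: slack = 2
  C4: slack = 13
  x1 ≥ 0: x1 = 0 (binding)
  x2 ≥ 0: x2 = 7
Binding constraints: C1, x1 ≥ 0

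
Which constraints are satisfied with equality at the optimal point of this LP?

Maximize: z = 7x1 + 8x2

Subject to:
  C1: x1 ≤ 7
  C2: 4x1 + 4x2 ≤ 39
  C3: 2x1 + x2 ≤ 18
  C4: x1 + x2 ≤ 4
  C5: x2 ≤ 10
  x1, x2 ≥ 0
Optimal: x1 = 0, x2 = 4
Slack at optimum:
  C1: slack = 7
  C2: slack = 23
  C3: slack = 14
  C4: slack = 0 (binding)
  C5: slack = 6
  x1 ≥ 0: x1 = 0 (binding)
  x2 ≥ 0: x2 = 4
Binding constraints: C4, x1 ≥ 0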